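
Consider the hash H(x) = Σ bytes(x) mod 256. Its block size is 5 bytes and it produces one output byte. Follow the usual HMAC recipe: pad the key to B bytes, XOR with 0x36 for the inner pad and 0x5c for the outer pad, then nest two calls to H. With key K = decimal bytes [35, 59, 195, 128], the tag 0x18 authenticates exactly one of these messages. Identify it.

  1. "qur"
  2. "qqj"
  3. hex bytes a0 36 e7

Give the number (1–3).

Key decimal bytes [35, 59, 195, 128] = 23 3b c3 80 is 4 bytes ≤ B = 5; zero-pad to 5 bytes: K' = 23 3b c3 80 00.
K' ⊕ ipad = 15 0d f5 b6 36; K' ⊕ opad = 7f 67 9f dc 5c.
m1: inner = H(15 0d f5 b6 36 71 75 72) = 5b; tag = H(7f 67 9f dc 5c 5b) = 18 ← matches
m2: inner = H(15 0d f5 b6 36 71 71 6a) = 4f; tag = H(7f 67 9f dc 5c 4f) = 0c
m3: inner = H(15 0d f5 b6 36 a0 36 e7) = c0; tag = H(7f 67 9f dc 5c c0) = 7d

1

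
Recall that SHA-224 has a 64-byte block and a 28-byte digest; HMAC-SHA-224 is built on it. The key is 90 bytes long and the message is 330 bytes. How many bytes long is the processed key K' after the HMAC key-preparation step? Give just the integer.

Key is 90 > 64 bytes, so it is hashed to 28 bytes then zero-padded to 64: |K'| = 64.

64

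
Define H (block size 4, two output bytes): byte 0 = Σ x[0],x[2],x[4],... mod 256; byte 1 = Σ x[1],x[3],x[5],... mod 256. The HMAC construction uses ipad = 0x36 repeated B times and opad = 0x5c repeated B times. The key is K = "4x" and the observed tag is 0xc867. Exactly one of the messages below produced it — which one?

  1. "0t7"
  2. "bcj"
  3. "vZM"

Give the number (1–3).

2

Key "4x" = 34 78 is 2 bytes ≤ B = 4; zero-pad to 4 bytes: K' = 34 78 00 00.
K' ⊕ ipad = 02 4e 36 36; K' ⊕ opad = 68 24 5c 5c.
m1: inner = H(02 4e 36 36 30 74 37) = 9f f8; tag = H(68 24 5c 5c 9f f8) = 6378
m2: inner = H(02 4e 36 36 62 63 6a) = 04 e7; tag = H(68 24 5c 5c 04 e7) = c867 ← matches
m3: inner = H(02 4e 36 36 76 5a 4d) = fb de; tag = H(68 24 5c 5c fb de) = bf5e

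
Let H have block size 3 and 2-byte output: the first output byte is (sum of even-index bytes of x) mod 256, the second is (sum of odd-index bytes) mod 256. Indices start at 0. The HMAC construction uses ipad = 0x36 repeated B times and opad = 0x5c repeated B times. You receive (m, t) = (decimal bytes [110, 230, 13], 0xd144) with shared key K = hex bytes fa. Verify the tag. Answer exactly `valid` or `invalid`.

invalid

Key hex bytes fa is 1 byte ≤ B = 3; zero-pad to 3 bytes: K' = fa 00 00.
K' ⊕ ipad = cc 36 36; K' ⊕ opad = a6 5c 5c.
Inner hash: even-index sum = 488 mod 256 = 232; odd-index sum = 177 mod 256 = 177 → e8 b1.
Outer hash (recomputed tag): even-index sum = 435 mod 256 = 179; odd-index sum = 324 mod 256 = 68 → b3 44.
Recomputed tag = b344; claimed = d144 → mismatch.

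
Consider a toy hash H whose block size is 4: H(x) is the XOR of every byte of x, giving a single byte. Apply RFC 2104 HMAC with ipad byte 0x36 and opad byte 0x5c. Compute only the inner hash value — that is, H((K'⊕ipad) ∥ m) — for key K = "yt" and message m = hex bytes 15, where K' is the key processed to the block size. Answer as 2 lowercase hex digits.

Key "yt" = 79 74 is 2 bytes ≤ B = 4; zero-pad to 4 bytes: K' = 79 74 00 00.
K' ⊕ ipad = 4f 42 36 36.
Inner input = 4f 42 36 36 ∥ 15.
Inner hash: XOR 4f⊕42⊕36⊕36⊕15 = 18.

18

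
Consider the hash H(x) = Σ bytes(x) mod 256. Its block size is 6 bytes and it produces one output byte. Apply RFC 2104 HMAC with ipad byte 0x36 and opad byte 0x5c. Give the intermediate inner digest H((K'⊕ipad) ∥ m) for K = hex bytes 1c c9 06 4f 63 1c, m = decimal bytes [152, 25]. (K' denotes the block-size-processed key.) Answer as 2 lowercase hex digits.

Key hex bytes 1c c9 06 4f 63 1c is exactly B = 6 bytes: K' = 1c c9 06 4f 63 1c.
K' ⊕ ipad = 2a ff 30 79 55 2a.
Inner input = 2a ff 30 79 55 2a ∥ 98 19.
Inner hash: sum = 42+255+48+121+85+42+152+25 = 770; mod 256 = 2 → 02.

02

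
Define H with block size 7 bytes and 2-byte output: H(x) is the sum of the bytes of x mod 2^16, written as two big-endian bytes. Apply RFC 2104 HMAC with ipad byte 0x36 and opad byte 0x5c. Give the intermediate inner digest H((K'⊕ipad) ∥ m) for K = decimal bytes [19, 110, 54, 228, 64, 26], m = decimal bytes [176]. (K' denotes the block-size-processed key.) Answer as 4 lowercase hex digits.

Key decimal bytes [19, 110, 54, 228, 64, 26] = 13 6e 36 e4 40 1a is 6 bytes ≤ B = 7; zero-pad to 7 bytes: K' = 13 6e 36 e4 40 1a 00.
K' ⊕ ipad = 25 58 00 d2 76 2c 36.
Inner input = 25 58 00 d2 76 2c 36 ∥ b0.
Inner hash: sum = 37+88+0+210+118+44+54+176 = 727 → 02 d7.

02d7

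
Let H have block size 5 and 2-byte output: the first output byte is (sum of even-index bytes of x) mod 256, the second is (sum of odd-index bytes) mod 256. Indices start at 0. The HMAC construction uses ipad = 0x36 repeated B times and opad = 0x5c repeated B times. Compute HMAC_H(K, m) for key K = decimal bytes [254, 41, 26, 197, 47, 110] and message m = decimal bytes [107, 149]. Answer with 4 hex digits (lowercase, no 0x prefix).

Key decimal bytes [254, 41, 26, 197, 47, 110] = fe 29 1a c5 2f 6e is 6 bytes > B = 5, so hash it first: H(key) = 47 5c, then zero-pad to 5 bytes: K' = 47 5c 00 00 00.
K' ⊕ ipad = 71 6a 36 36 36.  K' ⊕ opad = 1b 00 5c 5c 5c.
Inner input = (K'⊕ipad) ∥ m = 71 6a 36 36 36 ∥ 6b 95.
Inner hash: even-index sum = 370 mod 256 = 114; odd-index sum = 267 mod 256 = 11 → 72 0b.
Outer input = (K'⊕opad) ∥ inner = 1b 00 5c 5c 5c ∥ 72 0b.
Outer hash (tag): even-index sum = 222 mod 256 = 222; odd-index sum = 206 mod 256 = 206 → de ce.

dece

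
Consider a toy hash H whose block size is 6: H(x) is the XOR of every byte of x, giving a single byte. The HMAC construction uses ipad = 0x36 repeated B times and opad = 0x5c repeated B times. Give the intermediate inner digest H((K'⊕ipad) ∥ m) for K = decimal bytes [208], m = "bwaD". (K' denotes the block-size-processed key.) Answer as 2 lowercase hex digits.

Key decimal bytes [208] = d0 is 1 byte ≤ B = 6; zero-pad to 6 bytes: K' = d0 00 00 00 00 00.
K' ⊕ ipad = e6 36 36 36 36 36.
Inner input = e6 36 36 36 36 36 ∥ 62 77 61 44.
Inner hash: XOR e6⊕36⊕36⊕36⊕36⊕36⊕62⊕77⊕61⊕44 = e0.

e0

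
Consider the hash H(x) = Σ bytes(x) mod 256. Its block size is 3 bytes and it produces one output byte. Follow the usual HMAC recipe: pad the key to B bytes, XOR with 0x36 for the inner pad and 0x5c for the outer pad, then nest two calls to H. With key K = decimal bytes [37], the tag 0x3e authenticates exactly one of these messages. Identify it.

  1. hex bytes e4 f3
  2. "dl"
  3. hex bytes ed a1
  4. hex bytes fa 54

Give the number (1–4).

Key decimal bytes [37] = 25 is 1 byte ≤ B = 3; zero-pad to 3 bytes: K' = 25 00 00.
K' ⊕ ipad = 13 36 36; K' ⊕ opad = 79 5c 5c.
m1: inner = H(13 36 36 e4 f3) = 56; tag = H(79 5c 5c 56) = 87
m2: inner = H(13 36 36 64 6c) = 4f; tag = H(79 5c 5c 4f) = 80
m3: inner = H(13 36 36 ed a1) = 0d; tag = H(79 5c 5c 0d) = 3e ← matches
m4: inner = H(13 36 36 fa 54) = cd; tag = H(79 5c 5c cd) = fe

3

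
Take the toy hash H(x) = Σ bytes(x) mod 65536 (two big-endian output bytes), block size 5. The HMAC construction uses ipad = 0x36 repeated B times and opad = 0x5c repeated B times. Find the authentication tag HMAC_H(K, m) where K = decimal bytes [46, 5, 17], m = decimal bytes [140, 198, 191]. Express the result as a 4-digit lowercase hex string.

Key decimal bytes [46, 5, 17] = 2e 05 11 is 3 bytes ≤ B = 5; zero-pad to 5 bytes: K' = 2e 05 11 00 00.
K' ⊕ ipad = 18 33 27 36 36.  K' ⊕ opad = 72 59 4d 5c 5c.
Inner input = (K'⊕ipad) ∥ m = 18 33 27 36 36 ∥ 8c c6 bf.
Inner hash: sum = 24+51+39+54+54+140+198+191 = 751 → 02 ef.
Outer input = (K'⊕opad) ∥ inner = 72 59 4d 5c 5c ∥ 02 ef.
Outer hash (tag): sum = 114+89+77+92+92+2+239 = 705 → 02 c1.

02c1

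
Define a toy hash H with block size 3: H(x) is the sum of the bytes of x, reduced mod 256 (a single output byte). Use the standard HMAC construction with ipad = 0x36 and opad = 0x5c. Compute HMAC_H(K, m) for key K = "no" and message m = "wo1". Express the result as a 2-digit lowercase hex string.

Key "no" = 6e 6f is 2 bytes ≤ B = 3; zero-pad to 3 bytes: K' = 6e 6f 00.
K' ⊕ ipad = 58 59 36.  K' ⊕ opad = 32 33 5c.
Inner input = (K'⊕ipad) ∥ m = 58 59 36 ∥ 77 6f 31.
Inner hash: sum = 88+89+54+119+111+49 = 510; mod 256 = 254 → fe.
Outer input = (K'⊕opad) ∥ inner = 32 33 5c ∥ fe.
Outer hash (tag): sum = 50+51+92+254 = 447; mod 256 = 191 → bf.

bf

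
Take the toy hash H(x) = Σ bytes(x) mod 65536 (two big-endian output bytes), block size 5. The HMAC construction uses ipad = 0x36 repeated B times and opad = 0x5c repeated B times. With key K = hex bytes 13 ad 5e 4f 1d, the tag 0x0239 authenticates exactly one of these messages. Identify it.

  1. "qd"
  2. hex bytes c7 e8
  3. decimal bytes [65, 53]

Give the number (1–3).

1

Key hex bytes 13 ad 5e 4f 1d is exactly B = 5 bytes: K' = 13 ad 5e 4f 1d.
K' ⊕ ipad = 25 9b 68 79 2b; K' ⊕ opad = 4f f1 02 13 41.
m1: inner = H(25 9b 68 79 2b 71 64) = 02 a1; tag = H(4f f1 02 13 41 02 a1) = 0239 ← matches
m2: inner = H(25 9b 68 79 2b c7 e8) = 03 7b; tag = H(4f f1 02 13 41 03 7b) = 0214
m3: inner = H(25 9b 68 79 2b 41 35) = 02 42; tag = H(4f f1 02 13 41 02 42) = 01da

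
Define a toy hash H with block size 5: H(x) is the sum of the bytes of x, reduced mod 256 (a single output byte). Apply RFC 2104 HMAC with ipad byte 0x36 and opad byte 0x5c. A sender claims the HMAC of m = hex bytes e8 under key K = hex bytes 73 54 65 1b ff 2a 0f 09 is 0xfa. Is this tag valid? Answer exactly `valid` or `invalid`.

Key hex bytes 73 54 65 1b ff 2a 0f 09 is 8 bytes > B = 5, so hash it first: H(key) = 88, then zero-pad to 5 bytes: K' = 88 00 00 00 00.
K' ⊕ ipad = be 36 36 36 36; K' ⊕ opad = d4 5c 5c 5c 5c.
Inner hash: sum = 190+54+54+54+54+232 = 638; mod 256 = 126 → 7e.
Outer hash (recomputed tag): sum = 212+92+92+92+92+126 = 706; mod 256 = 194 → c2.
Recomputed tag = c2; claimed = fa → mismatch.

invalid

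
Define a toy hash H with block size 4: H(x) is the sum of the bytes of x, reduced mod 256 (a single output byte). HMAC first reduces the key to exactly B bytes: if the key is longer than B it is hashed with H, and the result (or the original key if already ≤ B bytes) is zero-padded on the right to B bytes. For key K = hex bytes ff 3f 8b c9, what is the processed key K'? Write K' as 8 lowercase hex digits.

Key hex bytes ff 3f 8b c9 is exactly B = 4 bytes: K' = ff 3f 8b c9.

ff3f8bc9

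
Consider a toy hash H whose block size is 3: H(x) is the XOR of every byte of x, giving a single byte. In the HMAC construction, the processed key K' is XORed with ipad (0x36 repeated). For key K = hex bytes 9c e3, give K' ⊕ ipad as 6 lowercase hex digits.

aad536

Key hex bytes 9c e3 is 2 bytes ≤ B = 3; zero-pad to 3 bytes: K' = 9c e3 00.
XOR each byte with 0x36: 9c⊕36=aa, e3⊕36=d5, 00⊕36=36.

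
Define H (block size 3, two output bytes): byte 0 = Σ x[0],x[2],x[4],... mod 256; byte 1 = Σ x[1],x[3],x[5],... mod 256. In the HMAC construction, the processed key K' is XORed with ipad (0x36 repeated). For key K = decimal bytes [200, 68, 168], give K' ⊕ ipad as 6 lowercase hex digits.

fe729e

Key decimal bytes [200, 68, 168] = c8 44 a8 is exactly B = 3 bytes: K' = c8 44 a8.
XOR each byte with 0x36: c8⊕36=fe, 44⊕36=72, a8⊕36=9e.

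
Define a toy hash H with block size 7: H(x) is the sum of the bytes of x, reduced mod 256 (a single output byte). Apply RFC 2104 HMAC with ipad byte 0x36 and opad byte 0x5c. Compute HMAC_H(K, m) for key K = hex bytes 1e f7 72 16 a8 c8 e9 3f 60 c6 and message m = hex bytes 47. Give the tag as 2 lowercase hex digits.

27

Key hex bytes 1e f7 72 16 a8 c8 e9 3f 60 c6 is 10 bytes > B = 7, so hash it first: H(key) = 5b, then zero-pad to 7 bytes: K' = 5b 00 00 00 00 00 00.
K' ⊕ ipad = 6d 36 36 36 36 36 36.  K' ⊕ opad = 07 5c 5c 5c 5c 5c 5c.
Inner input = (K'⊕ipad) ∥ m = 6d 36 36 36 36 36 36 ∥ 47.
Inner hash: sum = 109+54+54+54+54+54+54+71 = 504; mod 256 = 248 → f8.
Outer input = (K'⊕opad) ∥ inner = 07 5c 5c 5c 5c 5c 5c ∥ f8.
Outer hash (tag): sum = 7+92+92+92+92+92+92+248 = 807; mod 256 = 39 → 27.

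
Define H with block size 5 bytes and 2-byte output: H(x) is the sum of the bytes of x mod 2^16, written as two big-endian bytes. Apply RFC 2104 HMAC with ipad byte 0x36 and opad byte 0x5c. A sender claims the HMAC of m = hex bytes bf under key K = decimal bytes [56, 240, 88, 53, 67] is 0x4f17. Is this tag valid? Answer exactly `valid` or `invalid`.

Key decimal bytes [56, 240, 88, 53, 67] = 38 f0 58 35 43 is exactly B = 5 bytes: K' = 38 f0 58 35 43.
K' ⊕ ipad = 0e c6 6e 03 75; K' ⊕ opad = 64 ac 04 69 1f.
Inner hash: sum = 14+198+110+3+117+191 = 633 → 02 79.
Outer hash (recomputed tag): sum = 100+172+4+105+31+2+121 = 535 → 02 17.
Recomputed tag = 0217; claimed = 4f17 → mismatch.

invalid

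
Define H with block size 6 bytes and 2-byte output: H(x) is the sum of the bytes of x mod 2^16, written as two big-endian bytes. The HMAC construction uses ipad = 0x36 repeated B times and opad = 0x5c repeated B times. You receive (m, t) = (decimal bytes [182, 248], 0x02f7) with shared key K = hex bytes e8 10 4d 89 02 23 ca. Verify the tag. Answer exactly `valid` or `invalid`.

Key hex bytes e8 10 4d 89 02 23 ca is 7 bytes > B = 6, so hash it first: H(key) = 02 bd, then zero-pad to 6 bytes: K' = 02 bd 00 00 00 00.
K' ⊕ ipad = 34 8b 36 36 36 36; K' ⊕ opad = 5e e1 5c 5c 5c 5c.
Inner hash: sum = 52+139+54+54+54+54+182+248 = 837 → 03 45.
Outer hash (recomputed tag): sum = 94+225+92+92+92+92+3+69 = 759 → 02 f7.
Recomputed tag = 02f7; claimed = 02f7 → match.

valid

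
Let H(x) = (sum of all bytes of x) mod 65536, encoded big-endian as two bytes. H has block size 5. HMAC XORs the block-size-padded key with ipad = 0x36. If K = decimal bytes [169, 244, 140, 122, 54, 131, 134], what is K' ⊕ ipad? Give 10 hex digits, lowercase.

35d4363636

Key decimal bytes [169, 244, 140, 122, 54, 131, 134] = a9 f4 8c 7a 36 83 86 is 7 bytes > B = 5, so hash it first: H(key) = 03 e2, then zero-pad to 5 bytes: K' = 03 e2 00 00 00.
XOR each byte with 0x36: 03⊕36=35, e2⊕36=d4, 00⊕36=36, 00⊕36=36, 00⊕36=36.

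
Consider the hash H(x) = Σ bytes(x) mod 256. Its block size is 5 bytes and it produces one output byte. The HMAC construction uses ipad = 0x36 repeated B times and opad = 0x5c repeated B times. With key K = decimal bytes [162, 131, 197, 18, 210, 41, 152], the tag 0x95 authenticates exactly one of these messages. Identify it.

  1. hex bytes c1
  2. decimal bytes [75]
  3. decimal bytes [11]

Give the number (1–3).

Key decimal bytes [162, 131, 197, 18, 210, 41, 152] = a2 83 c5 12 d2 29 98 is 7 bytes > B = 5, so hash it first: H(key) = 8f, then zero-pad to 5 bytes: K' = 8f 00 00 00 00.
K' ⊕ ipad = b9 36 36 36 36; K' ⊕ opad = d3 5c 5c 5c 5c.
m1: inner = H(b9 36 36 36 36 c1) = 52; tag = H(d3 5c 5c 5c 5c 52) = 95 ← matches
m2: inner = H(b9 36 36 36 36 4b) = dc; tag = H(d3 5c 5c 5c 5c dc) = 1f
m3: inner = H(b9 36 36 36 36 0b) = 9c; tag = H(d3 5c 5c 5c 5c 9c) = df

1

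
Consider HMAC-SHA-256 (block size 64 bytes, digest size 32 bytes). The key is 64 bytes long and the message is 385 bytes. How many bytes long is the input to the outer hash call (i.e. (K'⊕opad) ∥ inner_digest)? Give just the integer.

Key is 64 ≤ 64 bytes, zero-padded: |K'| = 64.
Outer input = (K'⊕opad) ∥ H(inner) → 64 + 32 = 96 bytes.

96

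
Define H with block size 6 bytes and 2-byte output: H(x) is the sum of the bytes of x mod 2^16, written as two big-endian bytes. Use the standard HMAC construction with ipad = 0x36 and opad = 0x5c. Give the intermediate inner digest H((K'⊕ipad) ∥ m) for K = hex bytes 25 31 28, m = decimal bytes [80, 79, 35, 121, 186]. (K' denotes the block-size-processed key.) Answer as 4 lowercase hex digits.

Key hex bytes 25 31 28 is 3 bytes ≤ B = 6; zero-pad to 6 bytes: K' = 25 31 28 00 00 00.
K' ⊕ ipad = 13 07 1e 36 36 36.
Inner input = 13 07 1e 36 36 36 ∥ 50 4f 23 79 ba.
Inner hash: sum = 19+7+30+54+54+54+80+79+35+121+186 = 719 → 02 cf.

02cf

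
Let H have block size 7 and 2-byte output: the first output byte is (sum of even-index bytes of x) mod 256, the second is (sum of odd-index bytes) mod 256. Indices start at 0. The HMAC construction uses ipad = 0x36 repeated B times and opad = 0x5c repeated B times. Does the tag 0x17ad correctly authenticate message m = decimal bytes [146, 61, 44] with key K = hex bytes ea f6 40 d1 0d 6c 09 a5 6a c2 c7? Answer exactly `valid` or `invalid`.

invalid

Key hex bytes ea f6 40 d1 0d 6c 09 a5 6a c2 c7 is 11 bytes > B = 7, so hash it first: H(key) = 71 9a, then zero-pad to 7 bytes: K' = 71 9a 00 00 00 00 00.
K' ⊕ ipad = 47 ac 36 36 36 36 36; K' ⊕ opad = 2d c6 5c 5c 5c 5c 5c.
Inner hash: even-index sum = 294 mod 256 = 38; odd-index sum = 470 mod 256 = 214 → 26 d6.
Outer hash (recomputed tag): even-index sum = 535 mod 256 = 23; odd-index sum = 420 mod 256 = 164 → 17 a4.
Recomputed tag = 17a4; claimed = 17ad → mismatch.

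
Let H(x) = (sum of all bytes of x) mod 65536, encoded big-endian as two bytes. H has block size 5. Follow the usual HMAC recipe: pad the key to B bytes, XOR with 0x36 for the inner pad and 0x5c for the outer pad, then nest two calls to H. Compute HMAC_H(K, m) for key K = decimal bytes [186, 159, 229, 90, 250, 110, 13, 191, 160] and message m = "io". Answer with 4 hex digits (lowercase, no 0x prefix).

Key decimal bytes [186, 159, 229, 90, 250, 110, 13, 191, 160] = ba 9f e5 5a fa 6e 0d bf a0 is 9 bytes > B = 5, so hash it first: H(key) = 05 6c, then zero-pad to 5 bytes: K' = 05 6c 00 00 00.
K' ⊕ ipad = 33 5a 36 36 36.  K' ⊕ opad = 59 30 5c 5c 5c.
Inner input = (K'⊕ipad) ∥ m = 33 5a 36 36 36 ∥ 69 6f.
Inner hash: sum = 51+90+54+54+54+105+111 = 519 → 02 07.
Outer input = (K'⊕opad) ∥ inner = 59 30 5c 5c 5c ∥ 02 07.
Outer hash (tag): sum = 89+48+92+92+92+2+7 = 422 → 01 a6.

01a6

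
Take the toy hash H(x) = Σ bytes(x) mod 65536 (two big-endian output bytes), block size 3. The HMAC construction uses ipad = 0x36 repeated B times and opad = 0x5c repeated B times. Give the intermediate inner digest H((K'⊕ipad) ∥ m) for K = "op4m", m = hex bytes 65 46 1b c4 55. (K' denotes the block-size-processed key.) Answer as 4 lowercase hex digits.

0302

Key "op4m" = 6f 70 34 6d is 4 bytes > B = 3, so hash it first: H(key) = 01 80, then zero-pad to 3 bytes: K' = 01 80 00.
K' ⊕ ipad = 37 b6 36.
Inner input = 37 b6 36 ∥ 65 46 1b c4 55.
Inner hash: sum = 55+182+54+101+70+27+196+85 = 770 → 03 02.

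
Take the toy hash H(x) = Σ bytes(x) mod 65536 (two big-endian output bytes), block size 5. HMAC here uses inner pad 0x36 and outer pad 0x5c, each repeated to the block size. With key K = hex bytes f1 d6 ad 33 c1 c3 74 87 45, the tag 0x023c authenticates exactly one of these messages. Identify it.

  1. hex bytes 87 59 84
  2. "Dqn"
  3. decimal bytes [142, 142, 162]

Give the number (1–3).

Key hex bytes f1 d6 ad 33 c1 c3 74 87 45 is 9 bytes > B = 5, so hash it first: H(key) = 05 6b, then zero-pad to 5 bytes: K' = 05 6b 00 00 00.
K' ⊕ ipad = 33 5d 36 36 36; K' ⊕ opad = 59 37 5c 5c 5c.
m1: inner = H(33 5d 36 36 36 87 59 84) = 02 96; tag = H(59 37 5c 5c 5c 02 96) = 023c ← matches
m2: inner = H(33 5d 36 36 36 44 71 6e) = 02 55; tag = H(59 37 5c 5c 5c 02 55) = 01fb
m3: inner = H(33 5d 36 36 36 8e 8e a2) = 02 f0; tag = H(59 37 5c 5c 5c 02 f0) = 0296

1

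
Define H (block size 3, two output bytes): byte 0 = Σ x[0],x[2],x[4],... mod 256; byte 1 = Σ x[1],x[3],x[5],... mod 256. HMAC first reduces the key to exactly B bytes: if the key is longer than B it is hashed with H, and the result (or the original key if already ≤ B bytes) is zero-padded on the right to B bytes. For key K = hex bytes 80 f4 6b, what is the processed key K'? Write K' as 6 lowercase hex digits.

Key hex bytes 80 f4 6b is exactly B = 3 bytes: K' = 80 f4 6b.

80f46b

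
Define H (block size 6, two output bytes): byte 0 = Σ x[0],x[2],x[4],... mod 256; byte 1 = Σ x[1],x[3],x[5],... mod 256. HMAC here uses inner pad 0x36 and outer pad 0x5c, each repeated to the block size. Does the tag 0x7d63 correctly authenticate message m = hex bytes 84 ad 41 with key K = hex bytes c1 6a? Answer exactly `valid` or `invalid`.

valid

Key hex bytes c1 6a is 2 bytes ≤ B = 6; zero-pad to 6 bytes: K' = c1 6a 00 00 00 00.
K' ⊕ ipad = f7 5c 36 36 36 36; K' ⊕ opad = 9d 36 5c 5c 5c 5c.
Inner hash: even-index sum = 552 mod 256 = 40; odd-index sum = 373 mod 256 = 117 → 28 75.
Outer hash (recomputed tag): even-index sum = 381 mod 256 = 125; odd-index sum = 355 mod 256 = 99 → 7d 63.
Recomputed tag = 7d63; claimed = 7d63 → match.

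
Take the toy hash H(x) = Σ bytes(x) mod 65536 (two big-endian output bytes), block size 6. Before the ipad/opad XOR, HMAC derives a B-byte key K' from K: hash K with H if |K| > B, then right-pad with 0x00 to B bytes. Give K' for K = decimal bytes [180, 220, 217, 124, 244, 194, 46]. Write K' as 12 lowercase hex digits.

|K| = 7 > B = 6, so first hash the key.
H(K): sum = 180+220+217+124+244+194+46 = 1225 → 04 c9.
Zero-pad H(K) = 04 c9 to 6 bytes: K' = 04 c9 00 00 00 00.

04c900000000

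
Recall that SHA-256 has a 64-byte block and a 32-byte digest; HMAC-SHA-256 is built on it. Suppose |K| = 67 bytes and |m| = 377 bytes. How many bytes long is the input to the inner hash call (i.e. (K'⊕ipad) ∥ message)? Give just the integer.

Key is 67 > 64 bytes, so it is hashed to 32 bytes then zero-padded to 64: |K'| = 64.
Inner input = (K'⊕ipad) ∥ m → 64 + 377 = 441 bytes.

441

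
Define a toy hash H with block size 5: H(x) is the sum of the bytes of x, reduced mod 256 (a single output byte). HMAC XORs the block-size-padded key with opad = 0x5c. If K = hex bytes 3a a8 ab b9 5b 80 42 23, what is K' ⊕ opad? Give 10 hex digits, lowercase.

Key hex bytes 3a a8 ab b9 5b 80 42 23 is 8 bytes > B = 5, so hash it first: H(key) = 86, then zero-pad to 5 bytes: K' = 86 00 00 00 00.
XOR each byte with 0x5c: 86⊕5c=da, 00⊕5c=5c, 00⊕5c=5c, 00⊕5c=5c, 00⊕5c=5c.

da5c5c5c5c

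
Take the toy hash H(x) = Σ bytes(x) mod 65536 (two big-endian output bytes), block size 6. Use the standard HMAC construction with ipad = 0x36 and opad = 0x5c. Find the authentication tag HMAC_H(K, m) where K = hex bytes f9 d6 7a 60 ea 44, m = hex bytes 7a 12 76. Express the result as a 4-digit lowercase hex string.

Key hex bytes f9 d6 7a 60 ea 44 is exactly B = 6 bytes: K' = f9 d6 7a 60 ea 44.
K' ⊕ ipad = cf e0 4c 56 dc 72.  K' ⊕ opad = a5 8a 26 3c b6 18.
Inner input = (K'⊕ipad) ∥ m = cf e0 4c 56 dc 72 ∥ 7a 12 76.
Inner hash: sum = 207+224+76+86+220+114+122+18+118 = 1185 → 04 a1.
Outer input = (K'⊕opad) ∥ inner = a5 8a 26 3c b6 18 ∥ 04 a1.
Outer hash (tag): sum = 165+138+38+60+182+24+4+161 = 772 → 03 04.

0304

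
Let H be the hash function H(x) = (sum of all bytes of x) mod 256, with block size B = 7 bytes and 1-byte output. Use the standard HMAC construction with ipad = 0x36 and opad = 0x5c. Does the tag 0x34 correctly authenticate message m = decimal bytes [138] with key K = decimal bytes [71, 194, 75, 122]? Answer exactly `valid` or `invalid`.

Key decimal bytes [71, 194, 75, 122] = 47 c2 4b 7a is 4 bytes ≤ B = 7; zero-pad to 7 bytes: K' = 47 c2 4b 7a 00 00 00.
K' ⊕ ipad = 71 f4 7d 4c 36 36 36; K' ⊕ opad = 1b 9e 17 26 5c 5c 5c.
Inner hash: sum = 113+244+125+76+54+54+54+138 = 858; mod 256 = 90 → 5a.
Outer hash (recomputed tag): sum = 27+158+23+38+92+92+92+90 = 612; mod 256 = 100 → 64.
Recomputed tag = 64; claimed = 34 → mismatch.

invalid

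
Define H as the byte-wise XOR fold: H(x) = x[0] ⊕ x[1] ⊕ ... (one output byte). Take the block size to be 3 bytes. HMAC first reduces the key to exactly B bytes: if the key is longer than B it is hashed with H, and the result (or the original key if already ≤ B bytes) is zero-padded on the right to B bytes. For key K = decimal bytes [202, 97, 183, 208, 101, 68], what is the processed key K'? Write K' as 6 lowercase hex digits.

|K| = 6 > B = 3, so first hash the key.
H(K): XOR ca⊕61⊕b7⊕d0⊕65⊕44 = ed.
Zero-pad H(K) = ed to 3 bytes: K' = ed 00 00.

ed0000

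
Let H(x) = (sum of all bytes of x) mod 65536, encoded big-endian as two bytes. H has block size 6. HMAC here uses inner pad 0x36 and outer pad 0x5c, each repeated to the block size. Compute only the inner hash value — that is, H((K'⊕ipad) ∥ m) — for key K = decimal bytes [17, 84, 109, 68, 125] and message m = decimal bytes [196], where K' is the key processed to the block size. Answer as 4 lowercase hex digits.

029b

Key decimal bytes [17, 84, 109, 68, 125] = 11 54 6d 44 7d is 5 bytes ≤ B = 6; zero-pad to 6 bytes: K' = 11 54 6d 44 7d 00.
K' ⊕ ipad = 27 62 5b 72 4b 36.
Inner input = 27 62 5b 72 4b 36 ∥ c4.
Inner hash: sum = 39+98+91+114+75+54+196 = 667 → 02 9b.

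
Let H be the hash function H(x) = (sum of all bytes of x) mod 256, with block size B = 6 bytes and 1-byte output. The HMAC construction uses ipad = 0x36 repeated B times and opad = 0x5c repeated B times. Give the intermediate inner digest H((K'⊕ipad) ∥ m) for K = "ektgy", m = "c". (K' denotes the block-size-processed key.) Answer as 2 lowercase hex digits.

2b

Key "ektgy" = 65 6b 74 67 79 is 5 bytes ≤ B = 6; zero-pad to 6 bytes: K' = 65 6b 74 67 79 00.
K' ⊕ ipad = 53 5d 42 51 4f 36.
Inner input = 53 5d 42 51 4f 36 ∥ 63.
Inner hash: sum = 83+93+66+81+79+54+99 = 555; mod 256 = 43 → 2b.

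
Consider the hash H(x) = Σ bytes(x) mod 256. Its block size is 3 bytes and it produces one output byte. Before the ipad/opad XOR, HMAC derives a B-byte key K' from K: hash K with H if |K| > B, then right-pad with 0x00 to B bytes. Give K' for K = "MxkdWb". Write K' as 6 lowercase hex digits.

4d0000

|K| = 6 > B = 3, so first hash the key.
H(K): sum = 77+120+107+100+87+98 = 589; mod 256 = 77 → 4d.
Zero-pad H(K) = 4d to 3 bytes: K' = 4d 00 00.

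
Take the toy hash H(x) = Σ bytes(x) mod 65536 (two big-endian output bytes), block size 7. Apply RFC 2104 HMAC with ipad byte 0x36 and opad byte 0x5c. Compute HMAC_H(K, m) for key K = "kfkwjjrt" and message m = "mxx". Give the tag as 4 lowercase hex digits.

Key "kfkwjjrt" = 6b 66 6b 77 6a 6a 72 74 is 8 bytes > B = 7, so hash it first: H(key) = 03 6d, then zero-pad to 7 bytes: K' = 03 6d 00 00 00 00 00.
K' ⊕ ipad = 35 5b 36 36 36 36 36.  K' ⊕ opad = 5f 31 5c 5c 5c 5c 5c.
Inner input = (K'⊕ipad) ∥ m = 35 5b 36 36 36 36 36 ∥ 6d 78 78.
Inner hash: sum = 53+91+54+54+54+54+54+109+120+120 = 763 → 02 fb.
Outer input = (K'⊕opad) ∥ inner = 5f 31 5c 5c 5c 5c 5c ∥ 02 fb.
Outer hash (tag): sum = 95+49+92+92+92+92+92+2+251 = 857 → 03 59.

0359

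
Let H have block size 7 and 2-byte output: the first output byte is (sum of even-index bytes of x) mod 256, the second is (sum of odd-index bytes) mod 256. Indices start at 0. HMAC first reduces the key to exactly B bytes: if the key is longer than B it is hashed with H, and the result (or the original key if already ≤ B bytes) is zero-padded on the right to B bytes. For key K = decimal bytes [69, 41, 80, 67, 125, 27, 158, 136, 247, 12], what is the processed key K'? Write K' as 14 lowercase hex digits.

a71b0000000000

|K| = 10 > B = 7, so first hash the key.
H(K): even-index sum = 679 mod 256 = 167; odd-index sum = 283 mod 256 = 27 → a7 1b.
Zero-pad H(K) = a7 1b to 7 bytes: K' = a7 1b 00 00 00 00 00.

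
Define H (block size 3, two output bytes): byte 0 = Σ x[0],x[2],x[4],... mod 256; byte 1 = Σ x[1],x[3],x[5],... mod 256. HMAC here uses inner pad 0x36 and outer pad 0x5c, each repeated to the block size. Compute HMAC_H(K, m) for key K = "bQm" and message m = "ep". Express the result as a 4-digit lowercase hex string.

3b2c

Key "bQm" = 62 51 6d is exactly B = 3 bytes: K' = 62 51 6d.
K' ⊕ ipad = 54 67 5b.  K' ⊕ opad = 3e 0d 31.
Inner input = (K'⊕ipad) ∥ m = 54 67 5b ∥ 65 70.
Inner hash: even-index sum = 287 mod 256 = 31; odd-index sum = 204 mod 256 = 204 → 1f cc.
Outer input = (K'⊕opad) ∥ inner = 3e 0d 31 ∥ 1f cc.
Outer hash (tag): even-index sum = 315 mod 256 = 59; odd-index sum = 44 mod 256 = 44 → 3b 2c.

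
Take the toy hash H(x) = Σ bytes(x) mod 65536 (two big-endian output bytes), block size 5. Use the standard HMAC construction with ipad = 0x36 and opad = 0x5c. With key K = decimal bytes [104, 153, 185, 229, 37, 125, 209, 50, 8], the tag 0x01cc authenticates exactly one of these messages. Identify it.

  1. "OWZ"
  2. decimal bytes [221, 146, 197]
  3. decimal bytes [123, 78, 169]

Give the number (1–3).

Key decimal bytes [104, 153, 185, 229, 37, 125, 209, 50, 8] = 68 99 b9 e5 25 7d d1 32 08 is 9 bytes > B = 5, so hash it first: H(key) = 04 4c, then zero-pad to 5 bytes: K' = 04 4c 00 00 00.
K' ⊕ ipad = 32 7a 36 36 36; K' ⊕ opad = 58 10 5c 5c 5c.
m1: inner = H(32 7a 36 36 36 4f 57 5a) = 02 4e; tag = H(58 10 5c 5c 5c 02 4e) = 01cc ← matches
m2: inner = H(32 7a 36 36 36 dd 92 c5) = 03 82; tag = H(58 10 5c 5c 5c 03 82) = 0201
m3: inner = H(32 7a 36 36 36 7b 4e a9) = 02 c0; tag = H(58 10 5c 5c 5c 02 c0) = 023e

1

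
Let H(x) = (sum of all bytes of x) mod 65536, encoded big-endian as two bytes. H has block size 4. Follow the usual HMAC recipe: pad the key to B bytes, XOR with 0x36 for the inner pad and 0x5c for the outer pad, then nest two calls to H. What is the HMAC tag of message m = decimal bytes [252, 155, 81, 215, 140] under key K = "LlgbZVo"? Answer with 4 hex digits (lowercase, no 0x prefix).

0297

Key "LlgbZVo" = 4c 6c 67 62 5a 56 6f is 7 bytes > B = 4, so hash it first: H(key) = 02 a0, then zero-pad to 4 bytes: K' = 02 a0 00 00.
K' ⊕ ipad = 34 96 36 36.  K' ⊕ opad = 5e fc 5c 5c.
Inner input = (K'⊕ipad) ∥ m = 34 96 36 36 ∥ fc 9b 51 d7 8c.
Inner hash: sum = 52+150+54+54+252+155+81+215+140 = 1153 → 04 81.
Outer input = (K'⊕opad) ∥ inner = 5e fc 5c 5c ∥ 04 81.
Outer hash (tag): sum = 94+252+92+92+4+129 = 663 → 02 97.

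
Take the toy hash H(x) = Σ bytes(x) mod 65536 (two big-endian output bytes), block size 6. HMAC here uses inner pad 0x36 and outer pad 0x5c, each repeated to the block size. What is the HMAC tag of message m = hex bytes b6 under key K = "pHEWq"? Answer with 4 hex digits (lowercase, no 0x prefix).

01ba

Key "pHEWq" = 70 48 45 57 71 is 5 bytes ≤ B = 6; zero-pad to 6 bytes: K' = 70 48 45 57 71 00.
K' ⊕ ipad = 46 7e 73 61 47 36.  K' ⊕ opad = 2c 14 19 0b 2d 5c.
Inner input = (K'⊕ipad) ∥ m = 46 7e 73 61 47 36 ∥ b6.
Inner hash: sum = 70+126+115+97+71+54+182 = 715 → 02 cb.
Outer input = (K'⊕opad) ∥ inner = 2c 14 19 0b 2d 5c ∥ 02 cb.
Outer hash (tag): sum = 44+20+25+11+45+92+2+203 = 442 → 01 ba.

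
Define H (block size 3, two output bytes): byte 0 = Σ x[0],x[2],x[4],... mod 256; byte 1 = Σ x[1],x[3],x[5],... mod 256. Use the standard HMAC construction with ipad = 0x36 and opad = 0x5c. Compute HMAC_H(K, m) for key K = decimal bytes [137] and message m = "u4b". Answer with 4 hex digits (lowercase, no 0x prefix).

Key decimal bytes [137] = 89 is 1 byte ≤ B = 3; zero-pad to 3 bytes: K' = 89 00 00.
K' ⊕ ipad = bf 36 36.  K' ⊕ opad = d5 5c 5c.
Inner input = (K'⊕ipad) ∥ m = bf 36 36 ∥ 75 34 62.
Inner hash: even-index sum = 297 mod 256 = 41; odd-index sum = 269 mod 256 = 13 → 29 0d.
Outer input = (K'⊕opad) ∥ inner = d5 5c 5c ∥ 29 0d.
Outer hash (tag): even-index sum = 318 mod 256 = 62; odd-index sum = 133 mod 256 = 133 → 3e 85.

3e85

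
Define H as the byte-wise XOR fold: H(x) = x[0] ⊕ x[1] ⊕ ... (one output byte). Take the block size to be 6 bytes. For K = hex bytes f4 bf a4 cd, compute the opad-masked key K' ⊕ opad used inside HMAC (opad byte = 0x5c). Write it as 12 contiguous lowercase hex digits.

a8e3f8915c5c

Key hex bytes f4 bf a4 cd is 4 bytes ≤ B = 6; zero-pad to 6 bytes: K' = f4 bf a4 cd 00 00.
XOR each byte with 0x5c: f4⊕5c=a8, bf⊕5c=e3, a4⊕5c=f8, cd⊕5c=91, 00⊕5c=5c, 00⊕5c=5c.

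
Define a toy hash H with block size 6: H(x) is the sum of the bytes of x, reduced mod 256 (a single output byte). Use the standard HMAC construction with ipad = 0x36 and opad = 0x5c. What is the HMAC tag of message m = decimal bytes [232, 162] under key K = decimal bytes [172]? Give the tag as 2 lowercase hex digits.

ee

Key decimal bytes [172] = ac is 1 byte ≤ B = 6; zero-pad to 6 bytes: K' = ac 00 00 00 00 00.
K' ⊕ ipad = 9a 36 36 36 36 36.  K' ⊕ opad = f0 5c 5c 5c 5c 5c.
Inner input = (K'⊕ipad) ∥ m = 9a 36 36 36 36 36 ∥ e8 a2.
Inner hash: sum = 154+54+54+54+54+54+232+162 = 818; mod 256 = 50 → 32.
Outer input = (K'⊕opad) ∥ inner = f0 5c 5c 5c 5c 5c ∥ 32.
Outer hash (tag): sum = 240+92+92+92+92+92+50 = 750; mod 256 = 238 → ee.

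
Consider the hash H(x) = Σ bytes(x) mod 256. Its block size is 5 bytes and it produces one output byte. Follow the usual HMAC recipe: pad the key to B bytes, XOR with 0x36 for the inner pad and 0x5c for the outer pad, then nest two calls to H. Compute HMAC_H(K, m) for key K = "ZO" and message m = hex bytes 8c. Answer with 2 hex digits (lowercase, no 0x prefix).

Key "ZO" = 5a 4f is 2 bytes ≤ B = 5; zero-pad to 5 bytes: K' = 5a 4f 00 00 00.
K' ⊕ ipad = 6c 79 36 36 36.  K' ⊕ opad = 06 13 5c 5c 5c.
Inner input = (K'⊕ipad) ∥ m = 6c 79 36 36 36 ∥ 8c.
Inner hash: sum = 108+121+54+54+54+140 = 531; mod 256 = 19 → 13.
Outer input = (K'⊕opad) ∥ inner = 06 13 5c 5c 5c ∥ 13.
Outer hash (tag): sum = 6+19+92+92+92+19 = 320; mod 256 = 64 → 40.

40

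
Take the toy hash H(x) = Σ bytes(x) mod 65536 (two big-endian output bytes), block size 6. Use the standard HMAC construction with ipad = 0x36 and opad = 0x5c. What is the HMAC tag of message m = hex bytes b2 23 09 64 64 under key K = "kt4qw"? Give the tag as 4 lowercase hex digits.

Key "kt4qw" = 6b 74 34 71 77 is 5 bytes ≤ B = 6; zero-pad to 6 bytes: K' = 6b 74 34 71 77 00.
K' ⊕ ipad = 5d 42 02 47 41 36.  K' ⊕ opad = 37 28 68 2d 2b 5c.
Inner input = (K'⊕ipad) ∥ m = 5d 42 02 47 41 36 ∥ b2 23 09 64 64.
Inner hash: sum = 93+66+2+71+65+54+178+35+9+100+100 = 773 → 03 05.
Outer input = (K'⊕opad) ∥ inner = 37 28 68 2d 2b 5c ∥ 03 05.
Outer hash (tag): sum = 55+40+104+45+43+92+3+5 = 387 → 01 83.

0183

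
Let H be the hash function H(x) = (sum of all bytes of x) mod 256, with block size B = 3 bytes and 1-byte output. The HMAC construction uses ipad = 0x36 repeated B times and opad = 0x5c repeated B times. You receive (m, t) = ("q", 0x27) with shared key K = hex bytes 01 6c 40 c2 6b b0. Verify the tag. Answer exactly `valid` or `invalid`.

valid

Key hex bytes 01 6c 40 c2 6b b0 is 6 bytes > B = 3, so hash it first: H(key) = 8a, then zero-pad to 3 bytes: K' = 8a 00 00.
K' ⊕ ipad = bc 36 36; K' ⊕ opad = d6 5c 5c.
Inner hash: sum = 188+54+54+113 = 409; mod 256 = 153 → 99.
Outer hash (recomputed tag): sum = 214+92+92+153 = 551; mod 256 = 39 → 27.
Recomputed tag = 27; claimed = 27 → match.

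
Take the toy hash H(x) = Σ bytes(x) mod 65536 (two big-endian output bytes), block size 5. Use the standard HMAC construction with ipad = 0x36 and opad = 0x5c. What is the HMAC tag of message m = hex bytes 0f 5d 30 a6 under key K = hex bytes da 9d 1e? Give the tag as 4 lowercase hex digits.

Key hex bytes da 9d 1e is 3 bytes ≤ B = 5; zero-pad to 5 bytes: K' = da 9d 1e 00 00.
K' ⊕ ipad = ec ab 28 36 36.  K' ⊕ opad = 86 c1 42 5c 5c.
Inner input = (K'⊕ipad) ∥ m = ec ab 28 36 36 ∥ 0f 5d 30 a6.
Inner hash: sum = 236+171+40+54+54+15+93+48+166 = 877 → 03 6d.
Outer input = (K'⊕opad) ∥ inner = 86 c1 42 5c 5c ∥ 03 6d.
Outer hash (tag): sum = 134+193+66+92+92+3+109 = 689 → 02 b1.

02b1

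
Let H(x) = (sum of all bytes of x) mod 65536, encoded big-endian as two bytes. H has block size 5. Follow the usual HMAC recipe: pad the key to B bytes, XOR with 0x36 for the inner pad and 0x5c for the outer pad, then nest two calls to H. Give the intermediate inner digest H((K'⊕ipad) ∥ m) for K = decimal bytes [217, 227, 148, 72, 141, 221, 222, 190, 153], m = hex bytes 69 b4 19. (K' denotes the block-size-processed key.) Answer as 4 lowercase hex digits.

Key decimal bytes [217, 227, 148, 72, 141, 221, 222, 190, 153] = d9 e3 94 48 8d dd de be 99 is 9 bytes > B = 5, so hash it first: H(key) = 06 37, then zero-pad to 5 bytes: K' = 06 37 00 00 00.
K' ⊕ ipad = 30 01 36 36 36.
Inner input = 30 01 36 36 36 ∥ 69 b4 19.
Inner hash: sum = 48+1+54+54+54+105+180+25 = 521 → 02 09.

0209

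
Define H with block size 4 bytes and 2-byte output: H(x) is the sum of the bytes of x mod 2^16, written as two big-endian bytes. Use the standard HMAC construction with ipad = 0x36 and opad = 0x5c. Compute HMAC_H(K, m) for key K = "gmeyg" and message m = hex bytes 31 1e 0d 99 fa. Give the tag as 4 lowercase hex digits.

021b

Key "gmeyg" = 67 6d 65 79 67 is 5 bytes > B = 4, so hash it first: H(key) = 02 19, then zero-pad to 4 bytes: K' = 02 19 00 00.
K' ⊕ ipad = 34 2f 36 36.  K' ⊕ opad = 5e 45 5c 5c.
Inner input = (K'⊕ipad) ∥ m = 34 2f 36 36 ∥ 31 1e 0d 99 fa.
Inner hash: sum = 52+47+54+54+49+30+13+153+250 = 702 → 02 be.
Outer input = (K'⊕opad) ∥ inner = 5e 45 5c 5c ∥ 02 be.
Outer hash (tag): sum = 94+69+92+92+2+190 = 539 → 02 1b.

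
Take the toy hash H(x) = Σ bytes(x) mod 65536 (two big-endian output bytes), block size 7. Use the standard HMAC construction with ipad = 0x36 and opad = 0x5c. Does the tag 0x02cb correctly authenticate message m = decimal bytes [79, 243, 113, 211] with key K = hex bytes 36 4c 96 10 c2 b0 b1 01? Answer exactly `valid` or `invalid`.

invalid

Key hex bytes 36 4c 96 10 c2 b0 b1 01 is 8 bytes > B = 7, so hash it first: H(key) = 03 4c, then zero-pad to 7 bytes: K' = 03 4c 00 00 00 00 00.
K' ⊕ ipad = 35 7a 36 36 36 36 36; K' ⊕ opad = 5f 10 5c 5c 5c 5c 5c.
Inner hash: sum = 53+122+54+54+54+54+54+79+243+113+211 = 1091 → 04 43.
Outer hash (recomputed tag): sum = 95+16+92+92+92+92+92+4+67 = 642 → 02 82.
Recomputed tag = 0282; claimed = 02cb → mismatch.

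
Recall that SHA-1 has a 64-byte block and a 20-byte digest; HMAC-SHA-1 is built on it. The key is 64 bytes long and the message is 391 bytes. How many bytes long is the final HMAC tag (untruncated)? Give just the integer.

20

The tag is one SHA-1 digest: 20 bytes.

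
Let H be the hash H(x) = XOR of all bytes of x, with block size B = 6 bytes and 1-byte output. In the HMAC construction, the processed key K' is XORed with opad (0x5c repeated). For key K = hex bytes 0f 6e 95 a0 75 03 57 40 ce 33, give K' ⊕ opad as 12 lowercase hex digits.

Key hex bytes 0f 6e 95 a0 75 03 57 40 ce 33 is 10 bytes > B = 6, so hash it first: H(key) = c8, then zero-pad to 6 bytes: K' = c8 00 00 00 00 00.
XOR each byte with 0x5c: c8⊕5c=94, 00⊕5c=5c, 00⊕5c=5c, 00⊕5c=5c, 00⊕5c=5c, 00⊕5c=5c.

945c5c5c5c5c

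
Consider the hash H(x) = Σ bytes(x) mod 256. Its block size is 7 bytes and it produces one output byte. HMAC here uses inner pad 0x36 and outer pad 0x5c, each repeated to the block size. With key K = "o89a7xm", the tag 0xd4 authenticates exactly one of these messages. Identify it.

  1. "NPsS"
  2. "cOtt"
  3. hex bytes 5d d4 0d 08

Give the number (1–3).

1

Key "o89a7xm" = 6f 38 39 61 37 78 6d is exactly B = 7 bytes: K' = 6f 38 39 61 37 78 6d.
K' ⊕ ipad = 59 0e 0f 57 01 4e 5b; K' ⊕ opad = 33 64 65 3d 6b 24 31.
m1: inner = H(59 0e 0f 57 01 4e 5b 4e 50 73 53) = db; tag = H(33 64 65 3d 6b 24 31 db) = d4 ← matches
m2: inner = H(59 0e 0f 57 01 4e 5b 63 4f 74 74) = 11; tag = H(33 64 65 3d 6b 24 31 11) = 0a
m3: inner = H(59 0e 0f 57 01 4e 5b 5d d4 0d 08) = bd; tag = H(33 64 65 3d 6b 24 31 bd) = b6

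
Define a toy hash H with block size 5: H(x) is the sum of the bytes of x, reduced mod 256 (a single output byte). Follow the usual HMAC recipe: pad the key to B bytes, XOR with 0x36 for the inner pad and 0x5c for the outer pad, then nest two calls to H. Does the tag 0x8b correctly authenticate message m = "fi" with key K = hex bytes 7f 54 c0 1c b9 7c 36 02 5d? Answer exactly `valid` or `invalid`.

valid

Key hex bytes 7f 54 c0 1c b9 7c 36 02 5d is 9 bytes > B = 5, so hash it first: H(key) = 79, then zero-pad to 5 bytes: K' = 79 00 00 00 00.
K' ⊕ ipad = 4f 36 36 36 36; K' ⊕ opad = 25 5c 5c 5c 5c.
Inner hash: sum = 79+54+54+54+54+102+105 = 502; mod 256 = 246 → f6.
Outer hash (recomputed tag): sum = 37+92+92+92+92+246 = 651; mod 256 = 139 → 8b.
Recomputed tag = 8b; claimed = 8b → match.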